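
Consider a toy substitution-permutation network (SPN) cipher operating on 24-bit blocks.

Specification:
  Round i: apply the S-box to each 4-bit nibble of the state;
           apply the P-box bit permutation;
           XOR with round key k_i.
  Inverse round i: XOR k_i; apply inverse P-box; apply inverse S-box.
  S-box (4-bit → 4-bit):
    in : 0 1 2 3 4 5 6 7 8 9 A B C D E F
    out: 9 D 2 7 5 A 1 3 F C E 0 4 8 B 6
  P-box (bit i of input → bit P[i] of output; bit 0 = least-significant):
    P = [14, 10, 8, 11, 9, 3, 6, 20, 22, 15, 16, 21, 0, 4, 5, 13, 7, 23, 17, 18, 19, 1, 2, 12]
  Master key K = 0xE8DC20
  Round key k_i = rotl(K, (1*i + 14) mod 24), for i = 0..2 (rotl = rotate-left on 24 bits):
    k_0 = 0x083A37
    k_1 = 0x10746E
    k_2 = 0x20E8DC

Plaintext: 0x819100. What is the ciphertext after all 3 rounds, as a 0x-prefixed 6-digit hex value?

s_0 = plaintext = 0x819100
s_1 = Round(s_0, k_0) = 0x774091
s_2 = Round(s_1, k_1) = 0xE83D8D
s_3 = Round(s_2, k_2) = 0x9EF227

0x9EF227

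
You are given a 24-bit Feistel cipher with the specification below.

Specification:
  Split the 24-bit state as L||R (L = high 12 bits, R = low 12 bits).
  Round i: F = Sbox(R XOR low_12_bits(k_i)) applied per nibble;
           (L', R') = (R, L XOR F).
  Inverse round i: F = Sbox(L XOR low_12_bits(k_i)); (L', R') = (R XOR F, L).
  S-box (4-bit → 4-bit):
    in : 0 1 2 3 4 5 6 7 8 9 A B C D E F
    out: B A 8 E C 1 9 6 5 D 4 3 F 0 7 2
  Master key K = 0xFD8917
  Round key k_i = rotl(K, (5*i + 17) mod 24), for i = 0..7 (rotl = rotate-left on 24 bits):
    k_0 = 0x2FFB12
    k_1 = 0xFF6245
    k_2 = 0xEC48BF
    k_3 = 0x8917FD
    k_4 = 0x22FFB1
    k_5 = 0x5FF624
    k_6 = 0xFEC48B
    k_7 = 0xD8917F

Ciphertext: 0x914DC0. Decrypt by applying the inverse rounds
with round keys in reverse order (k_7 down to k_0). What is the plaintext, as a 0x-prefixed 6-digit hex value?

s_0 = ciphertext = 0x914DC0
s_1 = InvRound(s_0, k_7) = 0x853914
s_2 = InvRound(s_1, k_6) = 0x611853
s_3 = InvRound(s_2, k_5) = 0x3B2611
s_4 = InvRound(s_3, k_4) = 0x9AF3B2
s_5 = InvRound(s_4, k_3) = 0x4AA9AF
s_6 = InvRound(s_5, k_2) = 0x60E4AA
s_7 = InvRound(s_6, k_1) = 0x86960E
s_8 = InvRound(s_7, k_0) = 0x86D869

0x86D869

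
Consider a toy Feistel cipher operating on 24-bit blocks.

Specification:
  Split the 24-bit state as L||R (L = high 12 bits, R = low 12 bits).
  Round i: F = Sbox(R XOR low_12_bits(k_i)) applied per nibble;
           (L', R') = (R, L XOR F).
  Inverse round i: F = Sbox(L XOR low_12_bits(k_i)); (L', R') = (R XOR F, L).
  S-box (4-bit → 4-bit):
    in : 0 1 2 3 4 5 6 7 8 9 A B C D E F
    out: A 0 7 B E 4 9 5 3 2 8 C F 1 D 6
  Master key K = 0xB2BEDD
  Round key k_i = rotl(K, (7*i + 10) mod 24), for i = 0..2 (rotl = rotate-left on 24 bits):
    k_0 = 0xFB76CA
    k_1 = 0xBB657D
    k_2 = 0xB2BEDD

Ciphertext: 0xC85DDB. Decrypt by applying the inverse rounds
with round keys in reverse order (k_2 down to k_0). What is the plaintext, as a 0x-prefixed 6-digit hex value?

s_0 = ciphertext = 0xC85DDB
s_1 = InvRound(s_0, k_2) = 0xA98C85
s_2 = InvRound(s_1, k_1) = 0xA51A98
s_3 = InvRound(s_2, k_0) = 0x5B4A51

0x5B4A51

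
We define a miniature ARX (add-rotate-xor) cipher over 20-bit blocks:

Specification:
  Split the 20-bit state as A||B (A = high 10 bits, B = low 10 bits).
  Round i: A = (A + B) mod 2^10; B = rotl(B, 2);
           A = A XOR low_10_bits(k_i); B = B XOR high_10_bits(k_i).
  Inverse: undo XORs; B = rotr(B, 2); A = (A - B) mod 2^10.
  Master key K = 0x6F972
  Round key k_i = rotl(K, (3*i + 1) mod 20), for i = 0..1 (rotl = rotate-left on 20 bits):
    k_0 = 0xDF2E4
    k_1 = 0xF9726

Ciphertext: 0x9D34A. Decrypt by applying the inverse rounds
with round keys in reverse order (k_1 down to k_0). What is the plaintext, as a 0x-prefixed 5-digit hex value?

0x6BB15

s_0 = ciphertext = 0x9D34A
s_1 = InvRound(s_0, k_1) = 0x89F2B
s_2 = InvRound(s_1, k_0) = 0x6BB15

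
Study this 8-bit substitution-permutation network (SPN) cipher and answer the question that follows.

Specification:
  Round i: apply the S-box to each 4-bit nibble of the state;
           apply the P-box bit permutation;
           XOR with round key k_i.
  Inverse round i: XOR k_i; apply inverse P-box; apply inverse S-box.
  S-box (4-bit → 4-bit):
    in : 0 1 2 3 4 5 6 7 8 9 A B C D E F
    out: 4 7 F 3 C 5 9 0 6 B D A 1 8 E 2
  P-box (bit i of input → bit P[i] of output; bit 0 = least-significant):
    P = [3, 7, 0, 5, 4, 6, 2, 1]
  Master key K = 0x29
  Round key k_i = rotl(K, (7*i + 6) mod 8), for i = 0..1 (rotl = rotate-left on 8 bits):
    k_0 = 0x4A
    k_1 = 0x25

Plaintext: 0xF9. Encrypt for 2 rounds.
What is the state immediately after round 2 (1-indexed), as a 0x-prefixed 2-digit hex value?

0x9A

s_0 = plaintext = 0xF9
s_1 = Round(s_0, k_0) = 0xA2
s_2 = Round(s_1, k_1) = 0x9A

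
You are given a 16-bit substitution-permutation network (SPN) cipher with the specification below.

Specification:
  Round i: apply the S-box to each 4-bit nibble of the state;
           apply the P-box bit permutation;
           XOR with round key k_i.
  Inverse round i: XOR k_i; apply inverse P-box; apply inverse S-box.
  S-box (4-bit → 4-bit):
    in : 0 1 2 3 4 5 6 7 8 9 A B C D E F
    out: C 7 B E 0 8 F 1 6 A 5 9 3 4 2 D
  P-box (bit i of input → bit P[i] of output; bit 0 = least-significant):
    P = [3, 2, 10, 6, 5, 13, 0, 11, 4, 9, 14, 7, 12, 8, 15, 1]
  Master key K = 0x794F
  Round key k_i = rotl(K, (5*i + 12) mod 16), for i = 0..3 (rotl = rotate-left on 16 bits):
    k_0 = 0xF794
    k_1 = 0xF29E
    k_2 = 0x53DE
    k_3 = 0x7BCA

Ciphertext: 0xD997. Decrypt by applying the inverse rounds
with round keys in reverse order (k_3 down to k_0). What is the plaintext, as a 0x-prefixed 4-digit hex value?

s_0 = ciphertext = 0xD997
s_1 = InvRound(s_0, k_3) = 0xDC82
s_2 = InvRound(s_1, k_2) = 0x8C56
s_3 = InvRound(s_2, k_1) = 0x739F
s_4 = InvRound(s_3, k_0) = 0x04DA

0x04DA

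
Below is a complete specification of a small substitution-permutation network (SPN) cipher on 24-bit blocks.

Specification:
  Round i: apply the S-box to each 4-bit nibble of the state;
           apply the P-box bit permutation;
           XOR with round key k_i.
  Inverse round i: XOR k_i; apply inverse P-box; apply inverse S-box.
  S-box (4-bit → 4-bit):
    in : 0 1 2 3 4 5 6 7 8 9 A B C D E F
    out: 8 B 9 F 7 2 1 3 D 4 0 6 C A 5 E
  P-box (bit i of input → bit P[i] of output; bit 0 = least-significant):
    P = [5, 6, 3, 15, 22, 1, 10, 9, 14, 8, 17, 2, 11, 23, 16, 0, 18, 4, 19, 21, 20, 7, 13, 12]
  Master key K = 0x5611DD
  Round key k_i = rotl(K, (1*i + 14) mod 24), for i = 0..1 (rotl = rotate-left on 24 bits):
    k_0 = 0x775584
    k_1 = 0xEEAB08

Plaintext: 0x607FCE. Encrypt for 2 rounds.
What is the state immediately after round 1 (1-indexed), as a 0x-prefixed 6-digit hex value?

s_0 = plaintext = 0x607FCE
s_1 = Round(s_0, k_0) = 0xC55AA8
s_2 = Round(s_1, k_1) = 0x6E1B30

0xC55AA8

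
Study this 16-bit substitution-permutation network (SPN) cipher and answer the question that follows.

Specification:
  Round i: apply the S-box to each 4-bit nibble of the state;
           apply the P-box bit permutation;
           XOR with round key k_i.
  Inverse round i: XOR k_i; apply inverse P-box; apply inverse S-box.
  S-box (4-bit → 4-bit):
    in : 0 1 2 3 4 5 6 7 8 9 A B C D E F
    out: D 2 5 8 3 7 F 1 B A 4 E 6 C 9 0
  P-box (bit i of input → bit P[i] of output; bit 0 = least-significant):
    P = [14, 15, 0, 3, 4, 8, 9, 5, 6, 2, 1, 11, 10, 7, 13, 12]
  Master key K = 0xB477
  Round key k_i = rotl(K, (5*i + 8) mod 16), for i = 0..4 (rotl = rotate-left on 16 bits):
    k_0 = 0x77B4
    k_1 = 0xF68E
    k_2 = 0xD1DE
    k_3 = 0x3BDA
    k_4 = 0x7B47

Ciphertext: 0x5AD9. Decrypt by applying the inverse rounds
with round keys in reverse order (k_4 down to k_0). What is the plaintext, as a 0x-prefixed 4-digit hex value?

0x33B9

s_0 = ciphertext = 0x5AD9
s_1 = InvRound(s_0, k_4) = 0xCC43
s_2 = InvRound(s_1, k_3) = 0x6F56
s_3 = InvRound(s_2, k_2) = 0x63A9
s_4 = InvRound(s_3, k_1) = 0xEC9C
s_5 = InvRound(s_4, k_0) = 0x33B9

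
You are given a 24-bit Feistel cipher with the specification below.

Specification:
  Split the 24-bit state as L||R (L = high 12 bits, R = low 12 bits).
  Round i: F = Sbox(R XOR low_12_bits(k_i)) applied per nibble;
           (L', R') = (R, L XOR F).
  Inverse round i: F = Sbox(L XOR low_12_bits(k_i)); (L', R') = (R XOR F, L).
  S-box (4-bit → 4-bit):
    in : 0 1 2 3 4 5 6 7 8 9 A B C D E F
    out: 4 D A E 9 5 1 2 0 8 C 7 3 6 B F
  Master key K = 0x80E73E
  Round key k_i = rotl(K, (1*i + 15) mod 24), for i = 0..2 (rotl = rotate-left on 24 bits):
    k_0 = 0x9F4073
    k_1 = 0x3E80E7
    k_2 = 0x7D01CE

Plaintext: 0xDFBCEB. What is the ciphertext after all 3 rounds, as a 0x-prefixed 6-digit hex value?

s_0 = plaintext = 0xDFBCEB
s_1 = Round(s_0, k_0) = 0xCEBE7B
s_2 = Round(s_1, k_1) = 0xE7B768
s_3 = Round(s_2, k_2) = 0x768FBA

0x768FBA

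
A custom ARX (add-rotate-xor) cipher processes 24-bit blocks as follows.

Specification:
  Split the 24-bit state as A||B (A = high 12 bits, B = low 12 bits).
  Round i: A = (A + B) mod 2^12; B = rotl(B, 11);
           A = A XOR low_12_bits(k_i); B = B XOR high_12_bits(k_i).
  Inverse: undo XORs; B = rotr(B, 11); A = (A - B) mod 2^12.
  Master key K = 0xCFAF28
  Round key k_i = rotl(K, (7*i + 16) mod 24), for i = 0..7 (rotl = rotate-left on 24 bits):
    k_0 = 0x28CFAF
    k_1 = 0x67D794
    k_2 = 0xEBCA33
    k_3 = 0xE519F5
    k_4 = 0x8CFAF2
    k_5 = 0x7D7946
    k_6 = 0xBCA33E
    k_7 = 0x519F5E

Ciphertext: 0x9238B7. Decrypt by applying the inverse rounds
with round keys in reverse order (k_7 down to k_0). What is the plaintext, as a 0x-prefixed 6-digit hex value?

s_0 = ciphertext = 0x9238B7
s_1 = InvRound(s_0, k_7) = 0xB20B5D
s_2 = InvRound(s_1, k_6) = 0x6F012E
s_3 = InvRound(s_2, k_5) = 0x1C4DF2
s_4 = InvRound(s_3, k_4) = 0x0BCA7A
s_5 = InvRound(s_4, k_3) = 0x0F3856
s_6 = InvRound(s_5, k_2) = 0xCECDD4
s_7 = InvRound(s_6, k_1) = 0x425753
s_8 = InvRound(s_7, k_0) = 0xFCCBBE

0xFCCBBE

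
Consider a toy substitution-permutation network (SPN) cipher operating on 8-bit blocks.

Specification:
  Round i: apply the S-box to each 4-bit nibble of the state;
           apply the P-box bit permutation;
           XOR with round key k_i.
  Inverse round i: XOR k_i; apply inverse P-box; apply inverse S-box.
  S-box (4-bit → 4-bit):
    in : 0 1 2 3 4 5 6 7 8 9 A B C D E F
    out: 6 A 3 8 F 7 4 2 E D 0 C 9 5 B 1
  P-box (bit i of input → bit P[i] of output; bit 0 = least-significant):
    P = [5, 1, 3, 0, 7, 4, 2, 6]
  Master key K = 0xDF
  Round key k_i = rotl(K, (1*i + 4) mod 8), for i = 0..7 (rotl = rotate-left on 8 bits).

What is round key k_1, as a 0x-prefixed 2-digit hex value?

K = 0xDF
k_0 = rotl(K, (1*0+4) mod 8) = rotl(K, 4) = 0xFD
k_1 = rotl(K, (1*1+4) mod 8) = rotl(K, 5) = 0xFB

0xFB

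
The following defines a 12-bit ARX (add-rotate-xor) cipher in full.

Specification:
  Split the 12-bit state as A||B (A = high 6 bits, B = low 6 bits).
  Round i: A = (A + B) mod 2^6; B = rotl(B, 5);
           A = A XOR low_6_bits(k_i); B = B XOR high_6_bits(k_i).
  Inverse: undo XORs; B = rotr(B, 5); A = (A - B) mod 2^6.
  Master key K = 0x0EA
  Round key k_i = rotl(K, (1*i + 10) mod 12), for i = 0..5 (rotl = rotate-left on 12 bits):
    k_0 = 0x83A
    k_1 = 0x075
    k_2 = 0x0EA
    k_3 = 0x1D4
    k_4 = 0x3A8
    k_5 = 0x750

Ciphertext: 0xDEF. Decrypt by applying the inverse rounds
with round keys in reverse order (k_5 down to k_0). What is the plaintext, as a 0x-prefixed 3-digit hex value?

s_0 = ciphertext = 0xDEF
s_1 = InvRound(s_0, k_5) = 0x0A5
s_2 = InvRound(s_1, k_4) = 0x4D7
s_3 = InvRound(s_2, k_3) = 0x9E0
s_4 = InvRound(s_3, k_2) = 0x187
s_5 = InvRound(s_4, k_1) = 0x9CC
s_6 = InvRound(s_5, k_0) = 0x119

0x119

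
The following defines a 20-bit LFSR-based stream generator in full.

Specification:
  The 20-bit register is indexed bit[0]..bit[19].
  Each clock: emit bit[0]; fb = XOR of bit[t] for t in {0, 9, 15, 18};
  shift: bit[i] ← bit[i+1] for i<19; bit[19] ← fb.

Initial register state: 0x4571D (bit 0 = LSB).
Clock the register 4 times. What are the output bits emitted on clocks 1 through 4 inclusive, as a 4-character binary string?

reg_0 = 0x4571D
clock 1: out=1, reg = 0xA2B8E
clock 2: out=0, reg = 0xD15C7
clock 3: out=1, reg = 0x68AE3
clock 4: out=1, reg = 0x34571

1011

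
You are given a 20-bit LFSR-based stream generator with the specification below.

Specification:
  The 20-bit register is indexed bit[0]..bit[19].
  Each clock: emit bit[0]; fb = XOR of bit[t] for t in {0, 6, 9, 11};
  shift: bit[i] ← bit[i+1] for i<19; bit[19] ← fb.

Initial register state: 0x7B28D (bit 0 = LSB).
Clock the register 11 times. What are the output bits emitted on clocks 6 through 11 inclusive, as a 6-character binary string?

reg_0 = 0x7B28D
clock 1: out=1, reg = 0x3D946
clock 2: out=0, reg = 0x1ECA3
clock 3: out=1, reg = 0x0F651
clock 4: out=1, reg = 0x87B28
clock 5: out=0, reg = 0x43D94
clock 6: out=0, reg = 0xA1ECA
clock 7: out=0, reg = 0xD0F65
clock 8: out=1, reg = 0x687B2
clock 9: out=0, reg = 0xB43D9
clock 10: out=1, reg = 0xDA1EC
clock 11: out=0, reg = 0xED0F6

001010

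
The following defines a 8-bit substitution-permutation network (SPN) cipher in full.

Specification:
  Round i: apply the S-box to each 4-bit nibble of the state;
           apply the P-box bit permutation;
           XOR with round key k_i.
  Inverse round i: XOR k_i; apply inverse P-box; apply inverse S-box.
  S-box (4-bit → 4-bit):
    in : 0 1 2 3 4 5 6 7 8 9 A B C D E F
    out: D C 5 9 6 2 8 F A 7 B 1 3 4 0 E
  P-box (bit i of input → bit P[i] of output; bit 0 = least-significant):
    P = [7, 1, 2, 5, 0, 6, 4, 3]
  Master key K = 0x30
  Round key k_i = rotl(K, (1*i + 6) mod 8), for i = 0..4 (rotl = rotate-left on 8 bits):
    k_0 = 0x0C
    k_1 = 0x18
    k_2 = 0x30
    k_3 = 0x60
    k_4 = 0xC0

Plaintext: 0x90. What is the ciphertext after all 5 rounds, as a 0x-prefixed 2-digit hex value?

s_0 = plaintext = 0x90
s_1 = Round(s_0, k_0) = 0xF9
s_2 = Round(s_1, k_1) = 0xC6
s_3 = Round(s_2, k_2) = 0x51
s_4 = Round(s_3, k_3) = 0x04
s_5 = Round(s_4, k_4) = 0xDF

0xDF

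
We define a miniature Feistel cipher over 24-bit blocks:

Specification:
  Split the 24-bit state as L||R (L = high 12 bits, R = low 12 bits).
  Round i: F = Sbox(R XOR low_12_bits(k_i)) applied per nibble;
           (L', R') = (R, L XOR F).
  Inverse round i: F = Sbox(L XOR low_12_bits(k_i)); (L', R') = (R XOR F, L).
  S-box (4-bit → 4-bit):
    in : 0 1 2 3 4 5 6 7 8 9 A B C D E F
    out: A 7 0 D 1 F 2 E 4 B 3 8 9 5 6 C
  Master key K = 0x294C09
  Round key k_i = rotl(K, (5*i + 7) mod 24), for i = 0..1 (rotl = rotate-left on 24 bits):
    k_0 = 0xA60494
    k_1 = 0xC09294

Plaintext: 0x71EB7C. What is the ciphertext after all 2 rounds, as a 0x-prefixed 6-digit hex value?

s_0 = plaintext = 0x71EB7C
s_1 = Round(s_0, k_0) = 0xB7CB7A
s_2 = Round(s_1, k_1) = 0xB7A01A

0xB7A01A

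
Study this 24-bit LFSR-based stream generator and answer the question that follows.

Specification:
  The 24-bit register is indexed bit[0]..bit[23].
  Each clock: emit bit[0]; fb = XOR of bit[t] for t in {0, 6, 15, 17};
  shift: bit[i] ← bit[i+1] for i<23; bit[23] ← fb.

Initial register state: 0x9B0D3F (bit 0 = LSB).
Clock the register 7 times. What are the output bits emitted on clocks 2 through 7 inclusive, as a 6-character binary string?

111110

reg_0 = 0x9B0D3F
clock 1: out=1, reg = 0x4D869F
clock 2: out=1, reg = 0x26C34F
clock 3: out=1, reg = 0x1361A7
clock 4: out=1, reg = 0x09B0D3
clock 5: out=1, reg = 0x84D869
clock 6: out=1, reg = 0xC26C34
clock 7: out=0, reg = 0xE1361A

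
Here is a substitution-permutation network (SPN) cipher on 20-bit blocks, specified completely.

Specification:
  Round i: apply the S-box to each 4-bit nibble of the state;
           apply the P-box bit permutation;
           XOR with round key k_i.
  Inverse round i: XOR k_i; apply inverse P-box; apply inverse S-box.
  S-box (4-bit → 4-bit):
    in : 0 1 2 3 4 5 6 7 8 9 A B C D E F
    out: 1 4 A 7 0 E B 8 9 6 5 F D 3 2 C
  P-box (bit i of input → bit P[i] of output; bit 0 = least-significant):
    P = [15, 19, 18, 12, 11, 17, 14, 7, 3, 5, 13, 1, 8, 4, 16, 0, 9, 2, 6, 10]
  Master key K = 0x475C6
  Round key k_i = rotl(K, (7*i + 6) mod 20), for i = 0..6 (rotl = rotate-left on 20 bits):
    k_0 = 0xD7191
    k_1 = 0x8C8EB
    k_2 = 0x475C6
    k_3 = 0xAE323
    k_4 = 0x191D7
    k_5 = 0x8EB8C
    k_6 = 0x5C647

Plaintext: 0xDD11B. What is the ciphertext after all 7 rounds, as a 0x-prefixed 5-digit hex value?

s_0 = plaintext = 0xDD11B
s_1 = Round(s_0, k_0) = 0x18285
s_2 = Round(s_1, k_1) = 0x4D108
s_3 = Round(s_2, k_2) = 0x4CCD6
s_4 = Round(s_3, k_3) = 0x15A28
s_5 = Round(s_4, k_4) = 0x2210E
s_6 = Round(s_5, k_5) = 0x0C799
s_7 = Round(s_6, k_6) = 0xA8544

0xA8544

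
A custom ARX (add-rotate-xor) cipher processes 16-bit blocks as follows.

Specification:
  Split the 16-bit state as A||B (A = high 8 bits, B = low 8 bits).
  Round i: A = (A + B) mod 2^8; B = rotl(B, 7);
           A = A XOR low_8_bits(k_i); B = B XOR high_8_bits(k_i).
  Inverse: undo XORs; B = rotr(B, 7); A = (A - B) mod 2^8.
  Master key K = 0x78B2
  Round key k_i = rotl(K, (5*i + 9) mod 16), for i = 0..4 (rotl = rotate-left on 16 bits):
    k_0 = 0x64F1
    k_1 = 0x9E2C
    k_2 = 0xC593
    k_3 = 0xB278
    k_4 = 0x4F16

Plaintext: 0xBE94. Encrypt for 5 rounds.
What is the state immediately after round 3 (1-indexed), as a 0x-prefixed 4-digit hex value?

s_0 = plaintext = 0xBE94
s_1 = Round(s_0, k_0) = 0xA32E
s_2 = Round(s_1, k_1) = 0xFD89
s_3 = Round(s_2, k_2) = 0x1501
s_4 = Round(s_3, k_3) = 0x6E32
s_5 = Round(s_4, k_4) = 0xB656

0x1501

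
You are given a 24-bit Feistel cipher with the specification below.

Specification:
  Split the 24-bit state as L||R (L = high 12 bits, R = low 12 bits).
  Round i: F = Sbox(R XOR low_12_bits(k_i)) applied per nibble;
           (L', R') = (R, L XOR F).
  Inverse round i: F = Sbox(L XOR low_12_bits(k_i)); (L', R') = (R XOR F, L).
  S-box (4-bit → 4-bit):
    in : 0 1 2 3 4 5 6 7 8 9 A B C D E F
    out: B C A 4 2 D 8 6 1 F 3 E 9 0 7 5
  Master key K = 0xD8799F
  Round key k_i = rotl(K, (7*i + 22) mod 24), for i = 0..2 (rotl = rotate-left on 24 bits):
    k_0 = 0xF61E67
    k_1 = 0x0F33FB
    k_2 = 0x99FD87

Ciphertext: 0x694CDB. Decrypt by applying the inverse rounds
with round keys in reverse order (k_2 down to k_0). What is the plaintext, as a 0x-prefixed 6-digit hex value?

0x003AE6

s_0 = ciphertext = 0x694CDB
s_1 = InvRound(s_0, k_2) = 0x21F694
s_2 = InvRound(s_1, k_1) = 0xAE621F
s_3 = InvRound(s_2, k_0) = 0x003AE6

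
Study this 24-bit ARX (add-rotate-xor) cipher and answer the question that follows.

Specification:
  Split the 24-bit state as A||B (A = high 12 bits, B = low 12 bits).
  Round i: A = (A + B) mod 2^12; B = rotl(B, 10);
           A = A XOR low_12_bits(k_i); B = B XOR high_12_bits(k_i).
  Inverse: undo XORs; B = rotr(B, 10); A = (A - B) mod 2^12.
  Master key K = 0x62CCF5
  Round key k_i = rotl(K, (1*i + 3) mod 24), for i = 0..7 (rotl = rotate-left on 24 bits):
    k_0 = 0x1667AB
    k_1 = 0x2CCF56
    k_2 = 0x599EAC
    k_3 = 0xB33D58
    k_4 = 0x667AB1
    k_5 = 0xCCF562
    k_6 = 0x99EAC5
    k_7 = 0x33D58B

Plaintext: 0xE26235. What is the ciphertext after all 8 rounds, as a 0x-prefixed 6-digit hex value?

0xC5B5A7

s_0 = plaintext = 0xE26235
s_1 = Round(s_0, k_0) = 0x7F05EB
s_2 = Round(s_1, k_1) = 0x28DFB6
s_3 = Round(s_2, k_2) = 0xCEFE74
s_4 = Round(s_3, k_3) = 0x63B8AE
s_5 = Round(s_4, k_4) = 0x458C4C
s_6 = Round(s_5, k_5) = 0x5C6FDC
s_7 = Round(s_6, k_6) = 0xF67A69
s_8 = Round(s_7, k_7) = 0xC5B5A7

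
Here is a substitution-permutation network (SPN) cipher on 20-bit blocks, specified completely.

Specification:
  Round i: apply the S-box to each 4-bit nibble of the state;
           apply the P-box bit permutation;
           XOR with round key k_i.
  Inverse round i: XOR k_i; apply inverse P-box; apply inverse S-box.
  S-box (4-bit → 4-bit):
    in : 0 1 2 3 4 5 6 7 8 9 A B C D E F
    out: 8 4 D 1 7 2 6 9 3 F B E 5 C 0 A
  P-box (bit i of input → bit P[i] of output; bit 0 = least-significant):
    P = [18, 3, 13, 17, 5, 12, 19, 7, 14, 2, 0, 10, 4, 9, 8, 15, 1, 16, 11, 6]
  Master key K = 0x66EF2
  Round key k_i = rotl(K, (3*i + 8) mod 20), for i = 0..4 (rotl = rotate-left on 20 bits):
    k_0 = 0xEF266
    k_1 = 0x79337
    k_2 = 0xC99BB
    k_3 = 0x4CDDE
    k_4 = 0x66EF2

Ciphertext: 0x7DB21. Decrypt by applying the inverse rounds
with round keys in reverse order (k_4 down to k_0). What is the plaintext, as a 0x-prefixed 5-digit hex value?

s_0 = ciphertext = 0x7DB21
s_1 = InvRound(s_0, k_4) = 0xA2DF1
s_2 = InvRound(s_1, k_3) = 0x304C9
s_3 = InvRound(s_2, k_2) = 0x92047
s_4 = InvRound(s_3, k_1) = 0x09E42
s_5 = InvRound(s_4, k_0) = 0x1EAC2

0x1EAC2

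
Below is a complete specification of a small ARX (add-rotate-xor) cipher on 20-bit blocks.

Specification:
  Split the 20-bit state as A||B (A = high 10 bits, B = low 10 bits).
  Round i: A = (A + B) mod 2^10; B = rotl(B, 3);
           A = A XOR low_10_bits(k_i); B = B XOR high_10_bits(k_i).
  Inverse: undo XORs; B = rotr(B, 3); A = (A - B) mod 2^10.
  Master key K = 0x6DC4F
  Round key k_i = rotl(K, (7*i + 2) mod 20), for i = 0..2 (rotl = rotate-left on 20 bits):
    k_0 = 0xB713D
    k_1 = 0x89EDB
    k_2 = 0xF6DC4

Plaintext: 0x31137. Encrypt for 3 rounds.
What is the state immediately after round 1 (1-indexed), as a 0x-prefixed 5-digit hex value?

0x31B66

s_0 = plaintext = 0x31137
s_1 = Round(s_0, k_0) = 0x31B66
s_2 = Round(s_1, k_1) = 0xBDD11
s_3 = Round(s_2, k_2) = 0x73351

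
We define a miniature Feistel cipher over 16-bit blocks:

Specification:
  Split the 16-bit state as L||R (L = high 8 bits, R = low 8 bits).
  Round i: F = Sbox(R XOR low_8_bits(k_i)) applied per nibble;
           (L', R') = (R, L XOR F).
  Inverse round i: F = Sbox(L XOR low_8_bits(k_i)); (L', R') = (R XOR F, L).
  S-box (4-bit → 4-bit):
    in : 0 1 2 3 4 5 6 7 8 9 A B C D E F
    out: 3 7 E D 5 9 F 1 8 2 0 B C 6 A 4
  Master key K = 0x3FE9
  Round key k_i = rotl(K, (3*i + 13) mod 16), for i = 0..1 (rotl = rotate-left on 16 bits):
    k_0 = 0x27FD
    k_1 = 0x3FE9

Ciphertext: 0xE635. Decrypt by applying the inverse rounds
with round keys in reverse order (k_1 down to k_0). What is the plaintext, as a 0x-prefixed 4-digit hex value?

0xAA01

s_0 = ciphertext = 0xE635
s_1 = InvRound(s_0, k_1) = 0x01E6
s_2 = InvRound(s_1, k_0) = 0xAA01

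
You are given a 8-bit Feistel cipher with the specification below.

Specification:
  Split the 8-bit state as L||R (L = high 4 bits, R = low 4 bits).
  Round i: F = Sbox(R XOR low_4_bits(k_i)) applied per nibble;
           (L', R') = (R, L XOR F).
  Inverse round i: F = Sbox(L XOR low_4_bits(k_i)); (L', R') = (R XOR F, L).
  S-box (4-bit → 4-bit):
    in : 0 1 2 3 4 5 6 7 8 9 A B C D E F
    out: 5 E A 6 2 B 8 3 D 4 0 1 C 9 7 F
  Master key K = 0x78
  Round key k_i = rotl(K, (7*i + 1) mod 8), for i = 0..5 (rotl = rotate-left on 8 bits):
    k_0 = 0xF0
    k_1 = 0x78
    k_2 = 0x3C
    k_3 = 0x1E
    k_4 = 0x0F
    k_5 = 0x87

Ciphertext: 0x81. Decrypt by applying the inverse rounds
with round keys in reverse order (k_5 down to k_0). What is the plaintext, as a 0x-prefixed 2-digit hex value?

s_0 = ciphertext = 0x81
s_1 = InvRound(s_0, k_5) = 0xE8
s_2 = InvRound(s_1, k_4) = 0x6E
s_3 = InvRound(s_2, k_3) = 0x36
s_4 = InvRound(s_3, k_2) = 0x93
s_5 = InvRound(s_4, k_1) = 0xD9
s_6 = InvRound(s_5, k_0) = 0x0D

0x0D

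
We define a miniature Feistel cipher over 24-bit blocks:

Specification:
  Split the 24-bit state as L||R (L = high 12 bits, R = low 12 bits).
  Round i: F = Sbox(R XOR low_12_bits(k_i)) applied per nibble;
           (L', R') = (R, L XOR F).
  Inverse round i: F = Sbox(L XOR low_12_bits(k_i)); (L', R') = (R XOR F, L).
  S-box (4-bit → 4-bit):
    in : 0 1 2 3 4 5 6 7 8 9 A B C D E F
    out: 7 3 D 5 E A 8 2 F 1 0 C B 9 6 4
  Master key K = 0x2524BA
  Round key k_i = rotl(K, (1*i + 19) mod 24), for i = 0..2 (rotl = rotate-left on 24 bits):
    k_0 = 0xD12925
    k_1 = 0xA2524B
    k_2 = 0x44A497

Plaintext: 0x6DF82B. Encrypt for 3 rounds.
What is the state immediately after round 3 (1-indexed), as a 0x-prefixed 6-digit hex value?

0xA4633A

s_0 = plaintext = 0x6DF82B
s_1 = Round(s_0, k_0) = 0x82B5A9
s_2 = Round(s_1, k_1) = 0x5A9A46
s_3 = Round(s_2, k_2) = 0xA4633A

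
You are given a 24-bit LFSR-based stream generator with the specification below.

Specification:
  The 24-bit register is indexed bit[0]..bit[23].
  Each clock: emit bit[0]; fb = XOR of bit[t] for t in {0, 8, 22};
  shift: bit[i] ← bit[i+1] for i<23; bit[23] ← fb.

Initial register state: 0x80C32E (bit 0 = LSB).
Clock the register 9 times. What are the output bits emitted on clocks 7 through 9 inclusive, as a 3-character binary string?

001

reg_0 = 0x80C32E
clock 1: out=0, reg = 0xC06197
clock 2: out=1, reg = 0xE030CB
clock 3: out=1, reg = 0x701865
clock 4: out=1, reg = 0x380C32
clock 5: out=0, reg = 0x1C0619
clock 6: out=1, reg = 0x8E030C
clock 7: out=0, reg = 0xC70186
clock 8: out=0, reg = 0x6380C3
clock 9: out=1, reg = 0x31C061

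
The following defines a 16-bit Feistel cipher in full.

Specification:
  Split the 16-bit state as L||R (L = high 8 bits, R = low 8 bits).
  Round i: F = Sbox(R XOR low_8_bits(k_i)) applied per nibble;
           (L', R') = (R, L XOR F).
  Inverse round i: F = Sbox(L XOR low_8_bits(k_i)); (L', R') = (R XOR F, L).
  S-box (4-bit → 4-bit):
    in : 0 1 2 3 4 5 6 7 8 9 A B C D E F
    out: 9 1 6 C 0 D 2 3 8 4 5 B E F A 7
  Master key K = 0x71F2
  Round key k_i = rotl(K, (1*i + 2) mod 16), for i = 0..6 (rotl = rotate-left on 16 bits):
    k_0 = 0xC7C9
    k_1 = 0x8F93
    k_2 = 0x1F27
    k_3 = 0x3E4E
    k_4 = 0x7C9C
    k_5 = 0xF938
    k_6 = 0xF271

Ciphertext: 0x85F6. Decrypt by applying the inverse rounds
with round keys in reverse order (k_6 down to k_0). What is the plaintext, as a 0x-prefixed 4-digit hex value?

s_0 = ciphertext = 0x85F6
s_1 = InvRound(s_0, k_6) = 0x8685
s_2 = InvRound(s_1, k_5) = 0x3F86
s_3 = InvRound(s_2, k_4) = 0xDA3F
s_4 = InvRound(s_3, k_3) = 0x7FDA
s_5 = InvRound(s_4, k_2) = 0x027F
s_6 = InvRound(s_5, k_1) = 0x3E02
s_7 = InvRound(s_6, k_0) = 0x713E

0x713E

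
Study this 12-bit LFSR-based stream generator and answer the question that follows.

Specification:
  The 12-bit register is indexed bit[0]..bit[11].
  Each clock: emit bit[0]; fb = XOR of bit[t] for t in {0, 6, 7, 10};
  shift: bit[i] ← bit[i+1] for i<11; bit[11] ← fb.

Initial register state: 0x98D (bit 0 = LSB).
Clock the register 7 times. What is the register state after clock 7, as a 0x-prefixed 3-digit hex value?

0x653

reg_0 = 0x98D
clock 1: out=1, reg = 0x4C6
clock 2: out=0, reg = 0xA63
clock 3: out=1, reg = 0x531
clock 4: out=1, reg = 0x298
clock 5: out=0, reg = 0x94C
clock 6: out=0, reg = 0xCA6
clock 7: out=0, reg = 0x653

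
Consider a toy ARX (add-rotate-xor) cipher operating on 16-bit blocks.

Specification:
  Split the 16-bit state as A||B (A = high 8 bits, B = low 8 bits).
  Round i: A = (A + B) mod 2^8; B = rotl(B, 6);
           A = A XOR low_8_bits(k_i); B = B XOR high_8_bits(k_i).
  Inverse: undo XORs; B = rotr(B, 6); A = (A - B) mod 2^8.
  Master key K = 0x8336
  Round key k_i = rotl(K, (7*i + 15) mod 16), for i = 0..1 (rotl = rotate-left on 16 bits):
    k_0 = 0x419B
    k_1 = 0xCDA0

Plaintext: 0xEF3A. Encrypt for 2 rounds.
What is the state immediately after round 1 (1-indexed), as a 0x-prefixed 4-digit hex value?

0xB2CF

s_0 = plaintext = 0xEF3A
s_1 = Round(s_0, k_0) = 0xB2CF
s_2 = Round(s_1, k_1) = 0x213E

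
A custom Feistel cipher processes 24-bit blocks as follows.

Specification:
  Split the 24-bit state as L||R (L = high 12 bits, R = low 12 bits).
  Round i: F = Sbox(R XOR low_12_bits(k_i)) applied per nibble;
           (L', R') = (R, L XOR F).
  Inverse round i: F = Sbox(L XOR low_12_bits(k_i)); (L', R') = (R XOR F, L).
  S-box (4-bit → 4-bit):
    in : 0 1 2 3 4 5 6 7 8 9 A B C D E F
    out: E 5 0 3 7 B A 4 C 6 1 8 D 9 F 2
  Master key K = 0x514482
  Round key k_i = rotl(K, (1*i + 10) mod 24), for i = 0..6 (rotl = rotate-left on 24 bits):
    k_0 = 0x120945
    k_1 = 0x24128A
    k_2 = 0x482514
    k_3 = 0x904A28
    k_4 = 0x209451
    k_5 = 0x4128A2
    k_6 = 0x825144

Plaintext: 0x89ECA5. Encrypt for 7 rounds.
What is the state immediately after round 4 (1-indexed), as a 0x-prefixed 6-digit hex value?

0xE1EE6E

s_0 = plaintext = 0x89ECA5
s_1 = Round(s_0, k_0) = 0xCA5360
s_2 = Round(s_1, k_1) = 0x360954
s_3 = Round(s_2, k_2) = 0x954E1E
s_4 = Round(s_3, k_3) = 0xE1EE6E
s_5 = Round(s_4, k_4) = 0xE6EF2C
s_6 = Round(s_5, k_5) = 0xF2CAA1
s_7 = Round(s_6, k_6) = 0xAA17D7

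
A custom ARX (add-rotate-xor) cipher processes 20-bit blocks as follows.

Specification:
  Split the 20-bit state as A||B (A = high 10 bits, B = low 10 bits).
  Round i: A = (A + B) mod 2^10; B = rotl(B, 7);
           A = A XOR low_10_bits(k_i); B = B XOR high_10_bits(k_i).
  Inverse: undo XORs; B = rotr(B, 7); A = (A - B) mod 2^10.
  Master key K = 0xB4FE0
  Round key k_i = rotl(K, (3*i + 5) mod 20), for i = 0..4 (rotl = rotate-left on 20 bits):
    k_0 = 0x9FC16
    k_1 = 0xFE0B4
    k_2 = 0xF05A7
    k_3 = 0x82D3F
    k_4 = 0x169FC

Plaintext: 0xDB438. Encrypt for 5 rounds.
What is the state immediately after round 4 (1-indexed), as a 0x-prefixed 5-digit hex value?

s_0 = plaintext = 0xDB438
s_1 = Round(s_0, k_0) = 0xECE78
s_2 = Round(s_1, k_1) = 0xA7FB7
s_3 = Round(s_2, k_2) = 0xFC437
s_4 = Round(s_3, k_3) = 0x45D8D
s_5 = Round(s_4, k_4) = 0xD62EB

0x45D8D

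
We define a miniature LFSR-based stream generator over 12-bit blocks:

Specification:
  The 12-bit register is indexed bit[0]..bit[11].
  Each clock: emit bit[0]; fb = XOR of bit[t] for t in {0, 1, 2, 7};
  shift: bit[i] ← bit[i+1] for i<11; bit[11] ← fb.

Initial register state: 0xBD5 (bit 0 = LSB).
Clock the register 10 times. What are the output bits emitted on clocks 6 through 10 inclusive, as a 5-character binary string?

reg_0 = 0xBD5
clock 1: out=1, reg = 0xDEA
clock 2: out=0, reg = 0x6F5
clock 3: out=1, reg = 0xB7A
clock 4: out=0, reg = 0xDBD
clock 5: out=1, reg = 0xEDE
clock 6: out=0, reg = 0xF6F
clock 7: out=1, reg = 0xFB7
clock 8: out=1, reg = 0x7DB
clock 9: out=1, reg = 0xBED
clock 10: out=1, reg = 0xDF6

01111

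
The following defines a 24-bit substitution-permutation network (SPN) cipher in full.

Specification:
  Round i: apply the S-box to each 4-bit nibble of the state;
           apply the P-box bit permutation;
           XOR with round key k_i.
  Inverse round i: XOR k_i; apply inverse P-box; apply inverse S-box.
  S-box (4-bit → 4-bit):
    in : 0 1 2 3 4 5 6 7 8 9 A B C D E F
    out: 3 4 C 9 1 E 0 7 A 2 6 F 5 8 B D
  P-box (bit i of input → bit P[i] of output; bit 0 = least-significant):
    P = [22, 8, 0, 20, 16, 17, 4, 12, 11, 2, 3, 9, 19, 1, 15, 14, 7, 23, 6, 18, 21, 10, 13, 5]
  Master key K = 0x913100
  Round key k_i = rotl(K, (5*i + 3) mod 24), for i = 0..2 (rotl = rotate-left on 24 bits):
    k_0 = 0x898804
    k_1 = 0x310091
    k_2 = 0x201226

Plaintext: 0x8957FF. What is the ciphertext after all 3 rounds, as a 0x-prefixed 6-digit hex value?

s_0 = plaintext = 0x8957FF
s_1 = Round(s_0, k_0) = 0x58543B
s_2 = Round(s_1, k_1) = 0xE4FDB2
s_3 = Round(s_2, k_2) = 0x1BC497

0x1BC497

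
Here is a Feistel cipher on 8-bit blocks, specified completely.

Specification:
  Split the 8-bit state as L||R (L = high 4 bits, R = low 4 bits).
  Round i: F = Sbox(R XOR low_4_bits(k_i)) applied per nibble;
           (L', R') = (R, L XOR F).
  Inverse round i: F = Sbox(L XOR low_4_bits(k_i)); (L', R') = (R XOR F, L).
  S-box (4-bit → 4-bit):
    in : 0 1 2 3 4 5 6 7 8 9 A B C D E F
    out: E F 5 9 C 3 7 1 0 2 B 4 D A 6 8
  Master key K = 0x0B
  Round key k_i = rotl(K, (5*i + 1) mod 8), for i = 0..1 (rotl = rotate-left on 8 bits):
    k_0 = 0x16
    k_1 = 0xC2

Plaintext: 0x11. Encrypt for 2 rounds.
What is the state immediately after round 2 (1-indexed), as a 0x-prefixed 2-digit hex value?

0x04

s_0 = plaintext = 0x11
s_1 = Round(s_0, k_0) = 0x10
s_2 = Round(s_1, k_1) = 0x04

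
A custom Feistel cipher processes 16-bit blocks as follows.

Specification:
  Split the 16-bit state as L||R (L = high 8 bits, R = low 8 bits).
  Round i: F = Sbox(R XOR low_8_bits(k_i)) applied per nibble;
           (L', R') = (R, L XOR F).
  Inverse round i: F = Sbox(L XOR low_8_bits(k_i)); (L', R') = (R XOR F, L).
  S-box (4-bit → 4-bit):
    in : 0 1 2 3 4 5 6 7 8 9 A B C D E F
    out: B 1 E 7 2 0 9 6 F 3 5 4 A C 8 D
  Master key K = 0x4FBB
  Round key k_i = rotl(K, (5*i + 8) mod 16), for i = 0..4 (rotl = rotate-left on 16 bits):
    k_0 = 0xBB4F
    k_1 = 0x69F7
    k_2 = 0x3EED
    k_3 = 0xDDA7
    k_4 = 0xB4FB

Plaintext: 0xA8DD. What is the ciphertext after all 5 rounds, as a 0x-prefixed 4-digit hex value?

s_0 = plaintext = 0xA8DD
s_1 = Round(s_0, k_0) = 0xDD96
s_2 = Round(s_1, k_1) = 0x964C
s_3 = Round(s_2, k_2) = 0x4CC7
s_4 = Round(s_3, k_3) = 0xC7D7
s_5 = Round(s_4, k_4) = 0xD72D

0xD72D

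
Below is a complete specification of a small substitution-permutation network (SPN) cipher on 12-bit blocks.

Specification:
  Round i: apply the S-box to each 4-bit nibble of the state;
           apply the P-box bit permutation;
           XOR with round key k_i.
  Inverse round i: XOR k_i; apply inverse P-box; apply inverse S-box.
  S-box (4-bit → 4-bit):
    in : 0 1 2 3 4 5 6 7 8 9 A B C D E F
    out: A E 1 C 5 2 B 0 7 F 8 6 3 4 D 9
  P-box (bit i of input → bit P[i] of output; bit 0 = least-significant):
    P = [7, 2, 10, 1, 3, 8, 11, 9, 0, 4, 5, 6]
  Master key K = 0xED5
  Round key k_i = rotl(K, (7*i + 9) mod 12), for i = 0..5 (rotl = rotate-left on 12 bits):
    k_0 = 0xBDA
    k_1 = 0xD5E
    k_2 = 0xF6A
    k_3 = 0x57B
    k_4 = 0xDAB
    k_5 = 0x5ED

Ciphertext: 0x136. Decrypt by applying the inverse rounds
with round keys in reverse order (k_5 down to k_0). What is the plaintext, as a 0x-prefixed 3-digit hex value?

0x039

s_0 = ciphertext = 0x136
s_1 = InvRound(s_0, k_5) = 0x62E
s_2 = InvRound(s_1, k_4) = 0x21C
s_3 = InvRound(s_2, k_3) = 0xE01
s_4 = InvRound(s_3, k_2) = 0xECA
s_5 = InvRound(s_4, k_1) = 0x50C
s_6 = InvRound(s_5, k_0) = 0x039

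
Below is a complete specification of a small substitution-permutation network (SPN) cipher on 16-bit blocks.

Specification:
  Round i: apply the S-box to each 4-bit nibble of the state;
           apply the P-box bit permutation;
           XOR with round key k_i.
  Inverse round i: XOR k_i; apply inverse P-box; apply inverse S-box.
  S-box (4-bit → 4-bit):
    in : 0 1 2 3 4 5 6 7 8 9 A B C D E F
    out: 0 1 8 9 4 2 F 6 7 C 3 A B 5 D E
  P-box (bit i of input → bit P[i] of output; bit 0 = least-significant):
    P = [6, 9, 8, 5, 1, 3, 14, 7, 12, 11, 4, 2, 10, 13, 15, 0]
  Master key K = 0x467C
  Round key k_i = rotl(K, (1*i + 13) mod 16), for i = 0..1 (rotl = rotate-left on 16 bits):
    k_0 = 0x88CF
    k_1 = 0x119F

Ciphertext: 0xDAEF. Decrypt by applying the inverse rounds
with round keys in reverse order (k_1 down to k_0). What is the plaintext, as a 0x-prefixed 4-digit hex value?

0xE5F7

s_0 = ciphertext = 0xDAEF
s_1 = InvRound(s_0, k_1) = 0x4746
s_2 = InvRound(s_1, k_0) = 0xE5F7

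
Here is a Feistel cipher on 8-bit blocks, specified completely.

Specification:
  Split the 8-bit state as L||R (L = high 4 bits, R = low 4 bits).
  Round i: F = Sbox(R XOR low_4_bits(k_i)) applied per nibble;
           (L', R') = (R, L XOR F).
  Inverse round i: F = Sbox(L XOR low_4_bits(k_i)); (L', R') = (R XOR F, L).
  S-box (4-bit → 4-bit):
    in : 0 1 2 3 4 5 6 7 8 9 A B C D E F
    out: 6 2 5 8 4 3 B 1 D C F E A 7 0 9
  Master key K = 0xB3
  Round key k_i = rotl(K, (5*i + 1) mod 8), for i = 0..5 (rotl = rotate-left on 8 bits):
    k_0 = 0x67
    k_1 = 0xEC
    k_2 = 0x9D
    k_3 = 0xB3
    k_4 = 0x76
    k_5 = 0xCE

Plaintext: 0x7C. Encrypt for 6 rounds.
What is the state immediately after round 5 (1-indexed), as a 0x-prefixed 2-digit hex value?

s_0 = plaintext = 0x7C
s_1 = Round(s_0, k_0) = 0xC9
s_2 = Round(s_1, k_1) = 0x9F
s_3 = Round(s_2, k_2) = 0xFC
s_4 = Round(s_3, k_3) = 0xC6
s_5 = Round(s_4, k_4) = 0x6A
s_6 = Round(s_5, k_5) = 0xA2

0x6A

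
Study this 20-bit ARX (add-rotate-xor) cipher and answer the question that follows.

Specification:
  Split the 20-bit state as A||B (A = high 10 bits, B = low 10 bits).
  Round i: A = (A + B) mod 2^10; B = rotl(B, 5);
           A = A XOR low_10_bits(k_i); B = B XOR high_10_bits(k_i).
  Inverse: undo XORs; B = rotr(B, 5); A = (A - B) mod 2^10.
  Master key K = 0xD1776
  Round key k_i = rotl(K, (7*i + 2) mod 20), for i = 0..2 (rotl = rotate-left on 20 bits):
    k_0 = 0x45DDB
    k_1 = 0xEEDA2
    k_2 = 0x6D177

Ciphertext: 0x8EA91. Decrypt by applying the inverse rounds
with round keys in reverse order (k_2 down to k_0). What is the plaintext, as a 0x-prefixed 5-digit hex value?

0x46DEA

s_0 = ciphertext = 0x8EA91
s_1 = InvRound(s_0, k_2) = 0xA50B9
s_2 = InvRound(s_1, k_1) = 0xB7858
s_3 = InvRound(s_2, k_0) = 0x46DEA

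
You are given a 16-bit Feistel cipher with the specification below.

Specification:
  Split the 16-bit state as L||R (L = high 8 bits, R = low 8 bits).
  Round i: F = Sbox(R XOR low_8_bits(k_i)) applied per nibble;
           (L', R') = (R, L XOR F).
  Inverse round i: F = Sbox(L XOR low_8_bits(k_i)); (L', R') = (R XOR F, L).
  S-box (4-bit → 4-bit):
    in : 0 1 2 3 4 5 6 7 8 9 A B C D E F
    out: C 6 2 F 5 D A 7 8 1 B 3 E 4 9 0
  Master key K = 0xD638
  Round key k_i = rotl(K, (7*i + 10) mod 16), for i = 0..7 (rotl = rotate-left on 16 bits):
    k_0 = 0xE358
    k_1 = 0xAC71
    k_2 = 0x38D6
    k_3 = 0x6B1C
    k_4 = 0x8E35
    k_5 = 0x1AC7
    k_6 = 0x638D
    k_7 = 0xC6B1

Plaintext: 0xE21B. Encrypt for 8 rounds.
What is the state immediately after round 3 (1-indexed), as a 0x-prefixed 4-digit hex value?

0xF592

s_0 = plaintext = 0xE21B
s_1 = Round(s_0, k_0) = 0x1BBD
s_2 = Round(s_1, k_1) = 0xBDF5
s_3 = Round(s_2, k_2) = 0xF592
s_4 = Round(s_3, k_3) = 0x927C
s_5 = Round(s_4, k_4) = 0x7CC3
s_6 = Round(s_5, k_5) = 0xC3B9
s_7 = Round(s_6, k_6) = 0xB936
s_8 = Round(s_7, k_7) = 0x363E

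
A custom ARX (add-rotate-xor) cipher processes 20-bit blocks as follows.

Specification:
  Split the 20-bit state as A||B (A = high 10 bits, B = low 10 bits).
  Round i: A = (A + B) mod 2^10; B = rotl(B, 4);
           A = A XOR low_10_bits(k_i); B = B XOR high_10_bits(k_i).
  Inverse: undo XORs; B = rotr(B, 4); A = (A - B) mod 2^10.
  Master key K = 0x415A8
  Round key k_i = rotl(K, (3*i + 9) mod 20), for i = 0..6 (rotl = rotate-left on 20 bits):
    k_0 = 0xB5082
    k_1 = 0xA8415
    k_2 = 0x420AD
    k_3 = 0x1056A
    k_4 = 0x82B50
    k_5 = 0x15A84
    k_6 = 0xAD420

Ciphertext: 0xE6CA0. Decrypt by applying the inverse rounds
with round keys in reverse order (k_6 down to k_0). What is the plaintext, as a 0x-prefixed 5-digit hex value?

s_0 = ciphertext = 0xE6CA0
s_1 = InvRound(s_0, k_6) = 0x96961
s_2 = InvRound(s_1, k_5) = 0xC2DD3
s_3 = InvRound(s_2, k_4) = 0x77A7D
s_4 = InvRound(s_3, k_3) = 0x64723
s_5 = InvRound(s_4, k_2) = 0x96AE2
s_6 = InvRound(s_5, k_1) = 0x62CC4
s_7 = InvRound(s_6, k_0) = 0x3A021

0x3A021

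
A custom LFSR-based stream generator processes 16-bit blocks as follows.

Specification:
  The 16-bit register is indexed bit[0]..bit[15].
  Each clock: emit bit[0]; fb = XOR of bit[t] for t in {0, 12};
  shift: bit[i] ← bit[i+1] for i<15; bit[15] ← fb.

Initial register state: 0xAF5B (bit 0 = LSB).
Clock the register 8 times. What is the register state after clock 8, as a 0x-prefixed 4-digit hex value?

reg_0 = 0xAF5B
clock 1: out=1, reg = 0xD7AD
clock 2: out=1, reg = 0x6BD6
clock 3: out=0, reg = 0x35EB
clock 4: out=1, reg = 0x1AF5
clock 5: out=1, reg = 0x0D7A
clock 6: out=0, reg = 0x06BD
clock 7: out=1, reg = 0x835E
clock 8: out=0, reg = 0x41AF

0x41AF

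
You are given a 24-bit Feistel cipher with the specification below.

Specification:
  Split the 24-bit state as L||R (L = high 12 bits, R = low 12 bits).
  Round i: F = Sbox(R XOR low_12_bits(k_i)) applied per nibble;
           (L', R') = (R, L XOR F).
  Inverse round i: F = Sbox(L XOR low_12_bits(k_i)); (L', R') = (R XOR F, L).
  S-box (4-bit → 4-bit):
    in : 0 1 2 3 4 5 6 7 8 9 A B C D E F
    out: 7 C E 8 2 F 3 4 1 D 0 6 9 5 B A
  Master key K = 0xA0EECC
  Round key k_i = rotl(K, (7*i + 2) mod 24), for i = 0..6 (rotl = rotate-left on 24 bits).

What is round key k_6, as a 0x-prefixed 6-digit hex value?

0xCA0EEC

K = 0xA0EECC
k_0 = rotl(K, (7*0+2) mod 24) = rotl(K, 2) = 0x83BB32
k_1 = rotl(K, (7*1+2) mod 24) = rotl(K, 9) = 0xDD9941
k_2 = rotl(K, (7*2+2) mod 24) = rotl(K, 16) = 0xCCA0EE
k_3 = rotl(K, (7*3+2) mod 24) = rotl(K, 23) = 0x507766
k_4 = rotl(K, (7*4+2) mod 24) = rotl(K, 6) = 0x3BB328
k_5 = rotl(K, (7*5+2) mod 24) = rotl(K, 13) = 0xD9941D
k_6 = rotl(K, (7*6+2) mod 24) = rotl(K, 20) = 0xCA0EEC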